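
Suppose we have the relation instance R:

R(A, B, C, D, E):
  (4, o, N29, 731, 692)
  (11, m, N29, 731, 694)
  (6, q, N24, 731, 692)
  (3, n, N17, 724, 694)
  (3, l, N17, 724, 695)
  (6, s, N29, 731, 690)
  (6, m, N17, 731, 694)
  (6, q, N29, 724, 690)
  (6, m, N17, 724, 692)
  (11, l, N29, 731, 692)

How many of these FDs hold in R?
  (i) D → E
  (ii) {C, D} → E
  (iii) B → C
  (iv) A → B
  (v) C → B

0

(i) D → E: D=731: 6 rows → E takes values {692, 694, 690} — violation; D=724: 4 rows → E takes values {694, 695, 690, 692} — violation — fails.
(ii) {C, D} → E: (C=N29, D=731): 4 rows → E takes values {692, 694, 690} — violation; (C=N17, D=724): 3 rows → E takes values {694, 695, 692} — violation — fails.
(iii) B → C: B=m: 3 rows → C takes values {N29, N17} — violation; B=q: 2 rows → C takes values {N24, N29} — violation; B=l: 2 rows → C takes values {N17, N29} — violation — fails.
(iv) A → B: A=11: 2 rows → B takes values {m, l} — violation; A=6: 5 rows → B takes values {q, s, m} — violation; A=3: 2 rows → B takes values {n, l} — violation — fails.
(v) C → B: C=N29: 5 rows → B takes values {o, m, s, q, l} — violation; C=N17: 4 rows → B takes values {n, l, m} — violation — fails.
None of the 5 dependencies hold.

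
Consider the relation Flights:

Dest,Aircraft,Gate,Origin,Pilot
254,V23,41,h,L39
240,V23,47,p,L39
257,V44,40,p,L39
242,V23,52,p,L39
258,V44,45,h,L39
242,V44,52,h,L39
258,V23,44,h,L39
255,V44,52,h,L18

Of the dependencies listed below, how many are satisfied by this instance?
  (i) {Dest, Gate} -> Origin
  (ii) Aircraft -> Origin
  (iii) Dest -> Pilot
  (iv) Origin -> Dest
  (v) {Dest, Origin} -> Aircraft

1

(i) {Dest, Gate} -> Origin: (Dest=242, Gate=52): 2 rows → Origin takes values {p, h} — violation — fails.
(ii) Aircraft -> Origin: Aircraft=V23: 4 rows → Origin takes values {h, p} — violation; Aircraft=V44: 4 rows → Origin takes values {p, h} — violation — fails.
(iii) Dest -> Pilot: every LHS value maps to a single RHS value — holds.
(iv) Origin -> Dest: Origin=h: 5 rows → Dest takes values {254, 258, 242, 255} — violation; Origin=p: 3 rows → Dest takes values {240, 257, 242} — violation — fails.
(v) {Dest, Origin} -> Aircraft: (Dest=258, Origin=h): 2 rows → Aircraft takes values {V44, V23} — violation — fails.
1 of the 5 dependencies holds.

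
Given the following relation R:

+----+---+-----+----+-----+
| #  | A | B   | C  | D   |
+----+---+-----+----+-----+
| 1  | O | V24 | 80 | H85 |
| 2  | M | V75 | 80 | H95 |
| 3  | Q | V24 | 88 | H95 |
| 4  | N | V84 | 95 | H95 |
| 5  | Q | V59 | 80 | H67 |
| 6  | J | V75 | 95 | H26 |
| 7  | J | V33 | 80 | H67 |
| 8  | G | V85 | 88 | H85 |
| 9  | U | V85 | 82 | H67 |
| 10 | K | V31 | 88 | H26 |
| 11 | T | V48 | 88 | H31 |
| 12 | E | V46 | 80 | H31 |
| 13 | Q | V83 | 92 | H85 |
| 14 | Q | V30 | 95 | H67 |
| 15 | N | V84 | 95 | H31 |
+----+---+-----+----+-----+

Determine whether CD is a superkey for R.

No

Rows 5 and 7 have the same CD value (C=80, D=H67) but are distinct tuples, so CD does not determine every attribute — not a superkey.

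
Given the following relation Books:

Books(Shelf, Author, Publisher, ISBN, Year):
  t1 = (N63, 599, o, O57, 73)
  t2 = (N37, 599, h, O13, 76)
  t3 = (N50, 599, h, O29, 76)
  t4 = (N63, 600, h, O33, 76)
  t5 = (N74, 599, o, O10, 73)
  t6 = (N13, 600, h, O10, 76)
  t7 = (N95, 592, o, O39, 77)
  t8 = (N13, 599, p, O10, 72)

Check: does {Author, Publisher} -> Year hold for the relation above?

(Author=599, Publisher=o): rows 1, 5 → Year = 73, 73 ✓
(Author=599, Publisher=h): rows 2, 3 → Year = 76, 76 ✓
(Author=600, Publisher=h): rows 4, 6 → Year = 76, 76 ✓
(Author=592, Publisher=o): row 7 → Year = 77 ✓
(Author=599, Publisher=p): row 8 → Year = 72 ✓
Every {Author, Publisher} value is associated with a single Year value, so {Author, Publisher} -> Year holds.

Yes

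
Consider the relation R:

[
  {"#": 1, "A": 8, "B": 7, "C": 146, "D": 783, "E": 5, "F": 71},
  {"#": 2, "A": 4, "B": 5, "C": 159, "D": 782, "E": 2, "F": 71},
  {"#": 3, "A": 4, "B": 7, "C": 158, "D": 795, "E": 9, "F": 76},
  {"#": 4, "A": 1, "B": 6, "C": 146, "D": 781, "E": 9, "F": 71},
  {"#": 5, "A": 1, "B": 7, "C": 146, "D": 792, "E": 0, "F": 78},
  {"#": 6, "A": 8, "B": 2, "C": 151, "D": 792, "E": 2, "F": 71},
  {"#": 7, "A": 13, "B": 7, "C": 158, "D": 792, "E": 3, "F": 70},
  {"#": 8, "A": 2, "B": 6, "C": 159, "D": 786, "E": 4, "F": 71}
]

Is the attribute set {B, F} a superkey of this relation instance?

No

Rows 4 and 8 have the same {B, F} value (B=6, F=71) but are distinct tuples, so {B, F} does not determine every attribute — not a superkey.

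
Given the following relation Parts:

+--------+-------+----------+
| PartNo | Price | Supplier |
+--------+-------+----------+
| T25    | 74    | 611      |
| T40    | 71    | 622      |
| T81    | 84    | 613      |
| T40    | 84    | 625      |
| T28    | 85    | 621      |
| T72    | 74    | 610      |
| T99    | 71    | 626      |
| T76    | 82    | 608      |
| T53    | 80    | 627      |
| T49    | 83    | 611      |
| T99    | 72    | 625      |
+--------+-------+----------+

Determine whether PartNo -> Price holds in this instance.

No

PartNo=T25: 1 row → Price = 74 ✓
PartNo=T40: 2 rows → Price takes values {71, 84} — violation
PartNo=T81: 1 row → Price = 84 ✓
PartNo=T28: 1 row → Price = 85 ✓
PartNo=T72: 1 row → Price = 74 ✓
PartNo=T99: 2 rows → Price takes values {71, 72} — violation
PartNo=T76: 1 row → Price = 82 ✓
PartNo=T53: 1 row → Price = 80 ✓
PartNo=T49: 1 row → Price = 83 ✓
Two rows agree on PartNo but differ on Price, so PartNo -> Price does not hold.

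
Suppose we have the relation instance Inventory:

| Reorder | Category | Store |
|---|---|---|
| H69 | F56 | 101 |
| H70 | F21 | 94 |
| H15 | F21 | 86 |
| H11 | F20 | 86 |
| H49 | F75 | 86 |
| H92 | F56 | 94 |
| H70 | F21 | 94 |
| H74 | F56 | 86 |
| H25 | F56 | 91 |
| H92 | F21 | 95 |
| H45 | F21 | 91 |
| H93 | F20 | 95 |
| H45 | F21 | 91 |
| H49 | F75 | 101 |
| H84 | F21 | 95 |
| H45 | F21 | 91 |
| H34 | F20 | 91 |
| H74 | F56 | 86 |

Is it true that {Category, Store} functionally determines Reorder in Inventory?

No

(Category=F56, Store=101): 1 row → Reorder = H69 ✓
(Category=F21, Store=94): 2 rows → Reorder = H70, H70 ✓
(Category=F21, Store=86): 1 row → Reorder = H15 ✓
(Category=F20, Store=86): 1 row → Reorder = H11 ✓
(Category=F75, Store=86): 1 row → Reorder = H49 ✓
(Category=F56, Store=94): 1 row → Reorder = H92 ✓
(Category=F56, Store=86): 2 rows → Reorder = H74, H74 ✓
(Category=F56, Store=91): 1 row → Reorder = H25 ✓
(Category=F21, Store=95): 2 rows → Reorder takes values {H92, H84} — violation
(Category=F21, Store=91): 3 rows → Reorder = H45, H45, H45 ✓
(Category=F20, Store=95): 1 row → Reorder = H93 ✓
(Category=F75, Store=101): 1 row → Reorder = H49 ✓
(Category=F20, Store=91): 1 row → Reorder = H34 ✓
Two rows agree on {Category, Store} but differ on Reorder, so {Category, Store} -> Reorder does not hold.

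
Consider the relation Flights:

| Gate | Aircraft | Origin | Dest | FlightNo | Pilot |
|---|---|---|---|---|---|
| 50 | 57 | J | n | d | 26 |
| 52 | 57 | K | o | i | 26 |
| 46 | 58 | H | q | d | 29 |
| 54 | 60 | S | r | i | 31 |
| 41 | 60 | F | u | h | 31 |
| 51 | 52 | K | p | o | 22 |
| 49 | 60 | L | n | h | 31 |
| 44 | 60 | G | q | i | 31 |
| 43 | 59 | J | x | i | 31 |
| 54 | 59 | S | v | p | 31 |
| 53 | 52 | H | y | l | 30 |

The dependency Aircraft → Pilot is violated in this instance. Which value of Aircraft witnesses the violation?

52

Aircraft=57: 2 rows → Pilot = 26, 26 ✓
Aircraft=58: 1 row → Pilot = 29 ✓
Aircraft=60: 4 rows → Pilot = 31, 31, 31, 31 ✓
Aircraft=52: 2 rows → Pilot takes values {22, 30} — violation
Aircraft=59: 2 rows → Pilot = 31, 31 ✓
The only Aircraft value with inconsistent Pilot is Aircraft=52.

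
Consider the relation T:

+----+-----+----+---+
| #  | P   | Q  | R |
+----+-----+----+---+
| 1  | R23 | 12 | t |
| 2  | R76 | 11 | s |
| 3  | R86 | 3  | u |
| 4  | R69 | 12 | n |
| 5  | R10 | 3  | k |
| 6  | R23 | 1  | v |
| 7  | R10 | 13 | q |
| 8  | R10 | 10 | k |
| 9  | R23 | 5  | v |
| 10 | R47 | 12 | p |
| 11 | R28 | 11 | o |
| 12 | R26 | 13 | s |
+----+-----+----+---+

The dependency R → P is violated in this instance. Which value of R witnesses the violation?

s

R=t: row 1 → P = R23 ✓
R=s: rows 2, 12 → P takes values {R76, R26} — violation
R=u: row 3 → P = R86 ✓
R=n: row 4 → P = R69 ✓
R=k: rows 5, 8 → P = R10, R10 ✓
R=v: rows 6, 9 → P = R23, R23 ✓
R=q: row 7 → P = R10 ✓
R=p: row 10 → P = R47 ✓
R=o: row 11 → P = R28 ✓
The only R value with inconsistent P is R=s.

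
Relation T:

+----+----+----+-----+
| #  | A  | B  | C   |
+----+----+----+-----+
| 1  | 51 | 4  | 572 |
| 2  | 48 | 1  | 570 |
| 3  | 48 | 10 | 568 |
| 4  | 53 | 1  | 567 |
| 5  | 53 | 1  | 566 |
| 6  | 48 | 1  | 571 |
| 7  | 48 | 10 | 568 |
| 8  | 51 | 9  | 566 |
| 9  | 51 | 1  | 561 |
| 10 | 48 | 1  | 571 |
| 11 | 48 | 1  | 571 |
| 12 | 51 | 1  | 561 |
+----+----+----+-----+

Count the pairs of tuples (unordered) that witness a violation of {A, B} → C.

(A=48, B=1): violating pairs (2,6), (2,10), (2,11) — 3 pairs.
(A=48, B=10): all 2 rows agree on C — 0 pairs.
(A=53, B=1): violating pairs (4,5) — 1 pair.
(A=51, B=1): all 2 rows agree on C — 0 pairs.

4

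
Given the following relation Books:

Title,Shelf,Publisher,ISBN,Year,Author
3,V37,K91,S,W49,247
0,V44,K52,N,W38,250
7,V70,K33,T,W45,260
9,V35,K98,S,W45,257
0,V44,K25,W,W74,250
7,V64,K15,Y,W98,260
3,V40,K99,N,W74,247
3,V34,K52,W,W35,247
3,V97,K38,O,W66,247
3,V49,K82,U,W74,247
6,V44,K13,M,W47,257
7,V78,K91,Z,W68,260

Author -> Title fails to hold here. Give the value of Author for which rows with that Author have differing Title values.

257

Author=247: 5 rows → Title = 3, 3, 3, 3, 3 ✓
Author=250: 2 rows → Title = 0, 0 ✓
Author=260: 3 rows → Title = 7, 7, 7 ✓
Author=257: 2 rows → Title takes values {9, 6} — violation
The only Author value with inconsistent Title is Author=257.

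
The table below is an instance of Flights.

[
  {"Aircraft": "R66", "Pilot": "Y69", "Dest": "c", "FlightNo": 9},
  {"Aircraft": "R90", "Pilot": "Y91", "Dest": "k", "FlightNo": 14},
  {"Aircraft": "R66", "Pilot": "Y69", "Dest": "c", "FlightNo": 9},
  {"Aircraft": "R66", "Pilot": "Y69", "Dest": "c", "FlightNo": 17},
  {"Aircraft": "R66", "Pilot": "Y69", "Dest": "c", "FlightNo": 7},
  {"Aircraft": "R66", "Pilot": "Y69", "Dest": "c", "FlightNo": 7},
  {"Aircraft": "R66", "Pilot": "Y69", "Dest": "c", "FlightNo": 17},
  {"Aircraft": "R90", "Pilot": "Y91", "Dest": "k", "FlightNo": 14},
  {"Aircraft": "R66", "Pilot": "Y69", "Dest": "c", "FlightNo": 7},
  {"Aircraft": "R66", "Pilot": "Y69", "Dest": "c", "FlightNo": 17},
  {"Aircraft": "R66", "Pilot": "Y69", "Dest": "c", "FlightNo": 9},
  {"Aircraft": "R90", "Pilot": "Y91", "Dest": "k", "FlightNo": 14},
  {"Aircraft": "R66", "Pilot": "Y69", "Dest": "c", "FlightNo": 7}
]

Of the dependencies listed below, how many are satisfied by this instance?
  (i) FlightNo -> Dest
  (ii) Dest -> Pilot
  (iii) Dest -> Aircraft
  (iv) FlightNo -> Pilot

4

(i) FlightNo -> Dest: every LHS value maps to a single RHS value — holds.
(ii) Dest -> Pilot: every LHS value maps to a single RHS value — holds.
(iii) Dest -> Aircraft: every LHS value maps to a single RHS value — holds.
(iv) FlightNo -> Pilot: every LHS value maps to a single RHS value — holds.
4 of the 4 dependencies hold.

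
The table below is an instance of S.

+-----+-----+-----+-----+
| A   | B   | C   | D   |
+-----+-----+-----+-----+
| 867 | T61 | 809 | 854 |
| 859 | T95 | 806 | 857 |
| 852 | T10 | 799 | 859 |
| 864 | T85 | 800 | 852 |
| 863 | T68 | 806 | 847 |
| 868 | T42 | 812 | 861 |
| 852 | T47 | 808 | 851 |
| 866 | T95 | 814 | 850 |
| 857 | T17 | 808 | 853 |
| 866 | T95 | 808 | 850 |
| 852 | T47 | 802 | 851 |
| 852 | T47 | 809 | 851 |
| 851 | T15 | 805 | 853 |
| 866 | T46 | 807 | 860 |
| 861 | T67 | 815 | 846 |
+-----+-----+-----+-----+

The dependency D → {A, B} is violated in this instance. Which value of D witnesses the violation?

853

D=854: 1 row → {A,B} = (867, T61) ✓
D=857: 1 row → {A,B} = (859, T95) ✓
D=859: 1 row → {A,B} = (852, T10) ✓
D=852: 1 row → {A,B} = (864, T85) ✓
D=847: 1 row → {A,B} = (863, T68) ✓
D=861: 1 row → {A,B} = (868, T42) ✓
D=851: 3 rows → {A,B} = (852, T47), (852, T47), (852, T47) ✓
D=850: 2 rows → {A,B} = (866, T95), (866, T95) ✓
D=853: 2 rows → {A,B} takes values {(857, T17), (851, T15)} — violation
D=860: 1 row → {A,B} = (866, T46) ✓
D=846: 1 row → {A,B} = (861, T67) ✓
The only D value with inconsistent RHS is D=853.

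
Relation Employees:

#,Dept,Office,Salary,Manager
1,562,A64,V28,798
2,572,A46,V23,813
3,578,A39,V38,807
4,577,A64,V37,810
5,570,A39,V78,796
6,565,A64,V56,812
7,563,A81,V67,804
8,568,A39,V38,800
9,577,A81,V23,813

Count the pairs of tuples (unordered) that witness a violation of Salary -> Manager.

Salary=V23: all 2 rows agree on Manager — 0 pairs.
Salary=V38: violating pairs (3,8) — 1 pair.

1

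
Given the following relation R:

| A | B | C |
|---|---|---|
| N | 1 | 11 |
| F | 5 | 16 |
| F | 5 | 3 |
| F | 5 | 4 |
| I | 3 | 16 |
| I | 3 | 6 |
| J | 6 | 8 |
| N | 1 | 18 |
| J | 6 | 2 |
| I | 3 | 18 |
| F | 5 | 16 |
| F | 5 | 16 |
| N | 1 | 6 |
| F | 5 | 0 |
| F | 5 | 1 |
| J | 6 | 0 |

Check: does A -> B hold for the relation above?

A=N: 3 rows → B = 1, 1, 1 ✓
A=F: 7 rows → B = 5, 5, 5, 5, 5, 5, 5 ✓
A=I: 3 rows → B = 3, 3, 3 ✓
A=J: 3 rows → B = 6, 6, 6 ✓
Every A value is associated with a single B value, so A -> B holds.

Yes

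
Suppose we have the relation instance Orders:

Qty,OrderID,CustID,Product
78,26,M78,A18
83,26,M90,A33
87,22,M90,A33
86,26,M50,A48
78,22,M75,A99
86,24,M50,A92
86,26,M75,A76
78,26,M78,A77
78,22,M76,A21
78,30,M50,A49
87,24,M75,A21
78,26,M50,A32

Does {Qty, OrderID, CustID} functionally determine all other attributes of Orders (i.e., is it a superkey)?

No

Two distinct rows share (Qty=78, OrderID=26, CustID=M78), so {Qty, OrderID, CustID} does not determine every attribute — not a superkey.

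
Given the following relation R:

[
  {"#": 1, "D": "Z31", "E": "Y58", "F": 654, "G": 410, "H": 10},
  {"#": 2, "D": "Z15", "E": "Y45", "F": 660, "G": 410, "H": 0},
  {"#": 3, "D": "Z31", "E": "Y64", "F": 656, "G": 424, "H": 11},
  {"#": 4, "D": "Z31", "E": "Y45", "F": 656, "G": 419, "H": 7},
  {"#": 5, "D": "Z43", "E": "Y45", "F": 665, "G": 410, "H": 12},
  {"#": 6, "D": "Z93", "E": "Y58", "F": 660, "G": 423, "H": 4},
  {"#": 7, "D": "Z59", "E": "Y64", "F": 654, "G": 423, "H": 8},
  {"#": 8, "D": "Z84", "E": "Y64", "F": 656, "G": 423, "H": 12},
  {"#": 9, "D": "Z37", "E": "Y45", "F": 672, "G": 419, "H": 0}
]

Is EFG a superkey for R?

All 9 rows have distinct EFG values, so EFG → (all attributes) holds and EFG is a superkey.

Yes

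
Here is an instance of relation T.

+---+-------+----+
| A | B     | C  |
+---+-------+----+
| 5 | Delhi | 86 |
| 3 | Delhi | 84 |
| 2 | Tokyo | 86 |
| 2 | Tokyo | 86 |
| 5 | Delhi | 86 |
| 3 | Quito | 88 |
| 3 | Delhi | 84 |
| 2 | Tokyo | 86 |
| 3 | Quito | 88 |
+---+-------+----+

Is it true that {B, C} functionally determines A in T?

Yes

(B=Delhi, C=86): 2 rows → A = 5, 5 ✓
(B=Delhi, C=84): 2 rows → A = 3, 3 ✓
(B=Tokyo, C=86): 3 rows → A = 2, 2, 2 ✓
(B=Quito, C=88): 2 rows → A = 3, 3 ✓
Every {B, C} value is associated with a single A value, so {B, C} -> A holds.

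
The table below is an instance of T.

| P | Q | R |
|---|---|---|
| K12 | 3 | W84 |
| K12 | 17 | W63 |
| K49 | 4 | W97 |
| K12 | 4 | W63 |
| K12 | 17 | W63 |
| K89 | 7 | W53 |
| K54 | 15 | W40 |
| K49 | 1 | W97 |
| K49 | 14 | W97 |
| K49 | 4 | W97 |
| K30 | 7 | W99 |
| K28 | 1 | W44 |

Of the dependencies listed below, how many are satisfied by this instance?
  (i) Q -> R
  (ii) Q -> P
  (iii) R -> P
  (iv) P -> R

(i) Q -> R: Q=4: 3 rows → R takes values {W97, W63} — violation; Q=7: 2 rows → R takes values {W53, W99} — violation; Q=1: 2 rows → R takes values {W97, W44} — violation — fails.
(ii) Q -> P: Q=4: 3 rows → P takes values {K49, K12} — violation; Q=7: 2 rows → P takes values {K89, K30} — violation; Q=1: 2 rows → P takes values {K49, K28} — violation — fails.
(iii) R -> P: every LHS value maps to a single RHS value — holds.
(iv) P -> R: P=K12: 4 rows → R takes values {W84, W63} — violation — fails.
1 of the 4 dependencies holds.

1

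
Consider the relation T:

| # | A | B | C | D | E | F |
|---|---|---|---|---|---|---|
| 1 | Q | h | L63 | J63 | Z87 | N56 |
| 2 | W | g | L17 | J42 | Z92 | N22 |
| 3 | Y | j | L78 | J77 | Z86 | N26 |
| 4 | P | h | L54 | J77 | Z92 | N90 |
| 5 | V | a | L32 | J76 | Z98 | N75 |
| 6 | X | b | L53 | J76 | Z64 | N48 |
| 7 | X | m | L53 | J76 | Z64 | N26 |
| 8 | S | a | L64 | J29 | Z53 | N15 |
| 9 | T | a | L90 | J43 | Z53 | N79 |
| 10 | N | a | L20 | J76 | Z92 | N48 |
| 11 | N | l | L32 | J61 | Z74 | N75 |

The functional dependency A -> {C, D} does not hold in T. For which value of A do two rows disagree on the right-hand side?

N

A=Q: row 1 → {C,D} = (L63, J63) ✓
A=W: row 2 → {C,D} = (L17, J42) ✓
A=Y: row 3 → {C,D} = (L78, J77) ✓
A=P: row 4 → {C,D} = (L54, J77) ✓
A=V: row 5 → {C,D} = (L32, J76) ✓
A=X: rows 6, 7 → {C,D} = (L53, J76), (L53, J76) ✓
A=S: row 8 → {C,D} = (L64, J29) ✓
A=T: row 9 → {C,D} = (L90, J43) ✓
A=N: rows 10, 11 → {C,D} takes values {(L20, J76), (L32, J61)} — violation
The only A value with inconsistent RHS is A=N.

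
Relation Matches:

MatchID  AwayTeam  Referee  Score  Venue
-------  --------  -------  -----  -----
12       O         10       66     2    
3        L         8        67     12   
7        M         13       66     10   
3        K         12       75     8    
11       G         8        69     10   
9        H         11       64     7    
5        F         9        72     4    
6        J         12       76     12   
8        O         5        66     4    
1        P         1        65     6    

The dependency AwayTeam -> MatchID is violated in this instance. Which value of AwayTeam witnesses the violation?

O

AwayTeam=O: 2 rows → MatchID takes values {12, 8} — violation
AwayTeam=L: 1 row → MatchID = 3 ✓
AwayTeam=M: 1 row → MatchID = 7 ✓
AwayTeam=K: 1 row → MatchID = 3 ✓
AwayTeam=G: 1 row → MatchID = 11 ✓
AwayTeam=H: 1 row → MatchID = 9 ✓
AwayTeam=F: 1 row → MatchID = 5 ✓
AwayTeam=J: 1 row → MatchID = 6 ✓
AwayTeam=P: 1 row → MatchID = 1 ✓
The only AwayTeam value with inconsistent MatchID is AwayTeam=O.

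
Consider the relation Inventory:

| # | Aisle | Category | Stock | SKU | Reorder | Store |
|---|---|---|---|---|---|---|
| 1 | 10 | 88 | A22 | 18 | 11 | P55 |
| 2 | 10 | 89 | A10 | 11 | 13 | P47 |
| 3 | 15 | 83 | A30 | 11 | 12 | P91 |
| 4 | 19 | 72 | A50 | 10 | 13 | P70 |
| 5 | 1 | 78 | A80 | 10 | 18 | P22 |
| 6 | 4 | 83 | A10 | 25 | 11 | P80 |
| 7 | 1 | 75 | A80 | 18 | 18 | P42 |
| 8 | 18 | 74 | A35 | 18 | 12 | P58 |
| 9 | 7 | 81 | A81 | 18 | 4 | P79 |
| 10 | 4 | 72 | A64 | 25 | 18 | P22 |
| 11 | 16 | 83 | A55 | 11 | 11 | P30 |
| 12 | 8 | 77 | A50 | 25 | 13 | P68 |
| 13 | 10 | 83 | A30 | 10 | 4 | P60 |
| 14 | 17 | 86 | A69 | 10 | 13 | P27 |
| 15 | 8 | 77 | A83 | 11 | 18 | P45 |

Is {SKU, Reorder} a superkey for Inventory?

Rows 4 and 14 have the same {SKU, Reorder} value (SKU=10, Reorder=13) but are distinct tuples, so {SKU, Reorder} does not determine every attribute — not a superkey.

No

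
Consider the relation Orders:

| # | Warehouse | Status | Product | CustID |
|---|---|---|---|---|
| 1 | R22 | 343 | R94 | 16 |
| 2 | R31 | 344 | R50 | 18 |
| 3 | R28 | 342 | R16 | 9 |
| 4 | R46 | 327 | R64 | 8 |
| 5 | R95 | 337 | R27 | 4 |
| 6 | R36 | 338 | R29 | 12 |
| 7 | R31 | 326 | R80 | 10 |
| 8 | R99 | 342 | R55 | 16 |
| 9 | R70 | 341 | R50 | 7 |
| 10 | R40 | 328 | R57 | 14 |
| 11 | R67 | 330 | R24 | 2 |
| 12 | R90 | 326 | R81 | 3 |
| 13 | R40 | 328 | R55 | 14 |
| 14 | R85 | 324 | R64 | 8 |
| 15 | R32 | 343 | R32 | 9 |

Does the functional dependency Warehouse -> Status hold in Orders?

No

Warehouse=R22: row 1 → Status = 343 ✓
Warehouse=R31: rows 2, 7 → Status takes values {344, 326} — violation
Warehouse=R28: row 3 → Status = 342 ✓
Warehouse=R46: row 4 → Status = 327 ✓
Warehouse=R95: row 5 → Status = 337 ✓
Warehouse=R36: row 6 → Status = 338 ✓
Warehouse=R99: row 8 → Status = 342 ✓
Warehouse=R70: row 9 → Status = 341 ✓
Warehouse=R40: rows 10, 13 → Status = 328, 328 ✓
Warehouse=R67: row 11 → Status = 330 ✓
Warehouse=R90: row 12 → Status = 326 ✓
Warehouse=R85: row 14 → Status = 324 ✓
Warehouse=R32: row 15 → Status = 343 ✓
Two rows agree on Warehouse but differ on Status, so Warehouse -> Status does not hold.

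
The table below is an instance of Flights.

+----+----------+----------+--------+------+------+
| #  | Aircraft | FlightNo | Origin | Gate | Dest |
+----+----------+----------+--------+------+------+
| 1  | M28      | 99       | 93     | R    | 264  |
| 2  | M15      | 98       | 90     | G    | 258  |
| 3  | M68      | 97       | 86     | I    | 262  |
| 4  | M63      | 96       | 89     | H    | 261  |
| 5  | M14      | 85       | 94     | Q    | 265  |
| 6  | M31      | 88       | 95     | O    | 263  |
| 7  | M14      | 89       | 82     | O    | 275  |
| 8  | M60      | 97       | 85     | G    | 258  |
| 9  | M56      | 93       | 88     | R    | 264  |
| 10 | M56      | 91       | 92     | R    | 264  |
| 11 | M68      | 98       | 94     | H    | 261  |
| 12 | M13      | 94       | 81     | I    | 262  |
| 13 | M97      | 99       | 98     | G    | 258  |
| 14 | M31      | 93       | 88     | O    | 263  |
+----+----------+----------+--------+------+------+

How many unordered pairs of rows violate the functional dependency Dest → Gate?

Dest=264: all 3 rows agree on Gate — 0 pairs.
Dest=258: all 3 rows agree on Gate — 0 pairs.
Dest=262: all 2 rows agree on Gate — 0 pairs.
Dest=261: all 2 rows agree on Gate — 0 pairs.
Dest=263: all 2 rows agree on Gate — 0 pairs.

0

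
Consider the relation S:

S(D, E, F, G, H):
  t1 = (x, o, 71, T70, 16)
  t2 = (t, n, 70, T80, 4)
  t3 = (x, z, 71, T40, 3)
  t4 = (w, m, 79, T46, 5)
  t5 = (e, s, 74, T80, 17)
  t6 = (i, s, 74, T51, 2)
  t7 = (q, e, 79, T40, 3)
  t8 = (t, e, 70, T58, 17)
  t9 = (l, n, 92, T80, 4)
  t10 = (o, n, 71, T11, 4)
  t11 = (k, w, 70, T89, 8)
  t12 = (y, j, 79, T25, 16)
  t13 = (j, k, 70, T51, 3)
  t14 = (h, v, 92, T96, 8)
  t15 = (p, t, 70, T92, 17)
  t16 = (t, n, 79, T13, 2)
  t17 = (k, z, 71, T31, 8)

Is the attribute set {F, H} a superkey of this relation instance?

Rows 8 and 15 have the same {F, H} value (F=70, H=17) but are distinct tuples, so {F, H} does not determine every attribute — not a superkey.

No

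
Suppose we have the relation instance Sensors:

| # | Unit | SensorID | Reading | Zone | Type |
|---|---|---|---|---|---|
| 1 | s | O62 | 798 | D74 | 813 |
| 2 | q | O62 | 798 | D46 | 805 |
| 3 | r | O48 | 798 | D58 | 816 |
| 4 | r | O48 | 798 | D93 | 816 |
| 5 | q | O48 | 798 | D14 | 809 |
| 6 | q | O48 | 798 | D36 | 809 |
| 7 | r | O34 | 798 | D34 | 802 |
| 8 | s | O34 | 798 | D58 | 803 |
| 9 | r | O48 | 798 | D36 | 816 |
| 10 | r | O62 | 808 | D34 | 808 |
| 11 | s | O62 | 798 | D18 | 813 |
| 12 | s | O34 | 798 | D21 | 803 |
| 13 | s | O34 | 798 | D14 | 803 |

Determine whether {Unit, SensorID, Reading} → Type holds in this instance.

(Unit=s, SensorID=O62, Reading=798): rows 1, 11 → Type = 813, 813 ✓
(Unit=q, SensorID=O62, Reading=798): row 2 → Type = 805 ✓
(Unit=r, SensorID=O48, Reading=798): rows 3, 4, 9 → Type = 816, 816, 816 ✓
(Unit=q, SensorID=O48, Reading=798): rows 5, 6 → Type = 809, 809 ✓
(Unit=r, SensorID=O34, Reading=798): row 7 → Type = 802 ✓
(Unit=s, SensorID=O34, Reading=798): rows 8, 12, 13 → Type = 803, 803, 803 ✓
(Unit=r, SensorID=O62, Reading=808): row 10 → Type = 808 ✓
Every {Unit, SensorID, Reading} value is associated with a single Type value, so {Unit, SensorID, Reading} → Type holds.

Yes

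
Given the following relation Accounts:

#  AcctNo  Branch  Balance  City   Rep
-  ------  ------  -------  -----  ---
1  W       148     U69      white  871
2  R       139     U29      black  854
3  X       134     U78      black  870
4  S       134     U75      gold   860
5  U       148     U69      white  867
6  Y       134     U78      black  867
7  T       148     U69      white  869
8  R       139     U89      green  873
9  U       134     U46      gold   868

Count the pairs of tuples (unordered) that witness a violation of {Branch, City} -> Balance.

1

(Branch=148, City=white): all 3 rows agree on Balance — 0 pairs.
(Branch=134, City=black): all 2 rows agree on Balance — 0 pairs.
(Branch=134, City=gold): violating pairs (4,9) — 1 pair.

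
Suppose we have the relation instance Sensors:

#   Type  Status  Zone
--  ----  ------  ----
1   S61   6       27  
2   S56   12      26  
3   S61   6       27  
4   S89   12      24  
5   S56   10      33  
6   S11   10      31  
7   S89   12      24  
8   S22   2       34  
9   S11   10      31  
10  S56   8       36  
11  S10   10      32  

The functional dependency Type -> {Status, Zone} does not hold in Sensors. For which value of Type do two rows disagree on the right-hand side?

S56

Type=S61: rows 1, 3 → {Status,Zone} = (6, 27), (6, 27) ✓
Type=S56: rows 2, 5, 10 → {Status,Zone} takes values {(12, 26), (10, 33), (8, 36)} — violation
Type=S89: rows 4, 7 → {Status,Zone} = (12, 24), (12, 24) ✓
Type=S11: rows 6, 9 → {Status,Zone} = (10, 31), (10, 31) ✓
Type=S22: row 8 → {Status,Zone} = (2, 34) ✓
Type=S10: row 11 → {Status,Zone} = (10, 32) ✓
The only Type value with inconsistent RHS is Type=S56.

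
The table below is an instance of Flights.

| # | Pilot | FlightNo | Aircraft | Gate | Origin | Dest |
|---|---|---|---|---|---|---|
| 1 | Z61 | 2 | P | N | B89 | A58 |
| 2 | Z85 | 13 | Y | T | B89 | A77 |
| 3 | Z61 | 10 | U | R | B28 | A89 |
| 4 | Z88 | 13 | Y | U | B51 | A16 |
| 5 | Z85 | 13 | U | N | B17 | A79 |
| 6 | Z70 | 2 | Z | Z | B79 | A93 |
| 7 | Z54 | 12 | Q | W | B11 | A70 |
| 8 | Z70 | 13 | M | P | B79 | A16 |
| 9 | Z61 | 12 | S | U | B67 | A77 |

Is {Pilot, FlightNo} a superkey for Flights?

No

Rows 2 and 5 have the same {Pilot, FlightNo} value (Pilot=Z85, FlightNo=13) but are distinct tuples, so {Pilot, FlightNo} does not determine every attribute — not a superkey.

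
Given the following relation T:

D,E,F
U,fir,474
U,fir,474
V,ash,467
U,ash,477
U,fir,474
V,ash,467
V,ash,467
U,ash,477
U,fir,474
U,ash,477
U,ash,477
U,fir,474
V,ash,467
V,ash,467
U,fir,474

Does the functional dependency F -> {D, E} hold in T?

Yes

F=474: 6 rows → {D,E} = (U, fir), (U, fir), (U, fir), (U, fir), (U, fir), (U, fir) ✓
F=467: 5 rows → {D,E} = (V, ash), (V, ash), (V, ash), (V, ash), (V, ash) ✓
F=477: 4 rows → {D,E} = (U, ash), (U, ash), (U, ash), (U, ash) ✓
Every F value is associated with a single {D, E} value, so F -> {D, E} holds.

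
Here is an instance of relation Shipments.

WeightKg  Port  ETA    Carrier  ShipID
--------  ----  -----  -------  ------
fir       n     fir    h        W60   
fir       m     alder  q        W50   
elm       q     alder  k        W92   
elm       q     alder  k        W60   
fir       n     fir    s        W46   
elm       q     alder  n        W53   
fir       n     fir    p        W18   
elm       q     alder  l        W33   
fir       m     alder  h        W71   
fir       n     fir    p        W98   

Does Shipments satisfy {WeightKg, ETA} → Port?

Yes

(WeightKg=fir, ETA=fir): 4 rows → Port = n, n, n, n ✓
(WeightKg=fir, ETA=alder): 2 rows → Port = m, m ✓
(WeightKg=elm, ETA=alder): 4 rows → Port = q, q, q, q ✓
Every {WeightKg, ETA} value is associated with a single Port value, so {WeightKg, ETA} → Port holds.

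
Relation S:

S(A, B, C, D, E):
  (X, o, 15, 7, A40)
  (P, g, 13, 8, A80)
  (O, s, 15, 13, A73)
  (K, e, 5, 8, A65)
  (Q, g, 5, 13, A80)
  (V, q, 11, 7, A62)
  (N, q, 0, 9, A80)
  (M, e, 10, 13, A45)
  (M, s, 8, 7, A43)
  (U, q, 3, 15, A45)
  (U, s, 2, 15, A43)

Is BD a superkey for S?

Yes

All 11 rows have distinct BD values, so BD → (all attributes) holds and BD is a superkey.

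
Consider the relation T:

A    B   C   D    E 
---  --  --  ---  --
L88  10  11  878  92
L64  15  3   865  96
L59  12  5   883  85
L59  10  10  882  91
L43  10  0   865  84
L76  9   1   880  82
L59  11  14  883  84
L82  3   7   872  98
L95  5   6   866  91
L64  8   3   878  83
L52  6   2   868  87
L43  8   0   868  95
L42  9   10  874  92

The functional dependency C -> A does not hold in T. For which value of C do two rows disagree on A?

C=11: 1 row → A = L88 ✓
C=3: 2 rows → A = L64, L64 ✓
C=5: 1 row → A = L59 ✓
C=10: 2 rows → A takes values {L59, L42} — violation
C=0: 2 rows → A = L43, L43 ✓
C=1: 1 row → A = L76 ✓
C=14: 1 row → A = L59 ✓
C=7: 1 row → A = L82 ✓
C=6: 1 row → A = L95 ✓
C=2: 1 row → A = L52 ✓
The only C value with inconsistent A is C=10.

10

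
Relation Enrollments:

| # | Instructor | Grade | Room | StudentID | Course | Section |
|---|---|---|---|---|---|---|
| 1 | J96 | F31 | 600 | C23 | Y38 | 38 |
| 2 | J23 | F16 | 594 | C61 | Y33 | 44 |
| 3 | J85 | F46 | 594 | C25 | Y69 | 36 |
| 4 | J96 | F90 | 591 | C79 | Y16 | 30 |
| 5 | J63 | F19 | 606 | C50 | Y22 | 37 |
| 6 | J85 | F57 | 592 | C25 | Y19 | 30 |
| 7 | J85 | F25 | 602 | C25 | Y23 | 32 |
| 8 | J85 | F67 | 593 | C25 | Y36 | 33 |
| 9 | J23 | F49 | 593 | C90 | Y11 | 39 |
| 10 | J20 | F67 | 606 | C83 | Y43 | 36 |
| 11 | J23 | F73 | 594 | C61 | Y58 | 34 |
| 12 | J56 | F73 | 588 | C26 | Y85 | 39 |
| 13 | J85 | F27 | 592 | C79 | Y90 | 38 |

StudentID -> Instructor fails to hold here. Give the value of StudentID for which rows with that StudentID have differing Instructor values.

StudentID=C23: row 1 → Instructor = J96 ✓
StudentID=C61: rows 2, 11 → Instructor = J23, J23 ✓
StudentID=C25: rows 3, 6, 7, 8 → Instructor = J85, J85, J85, J85 ✓
StudentID=C79: rows 4, 13 → Instructor takes values {J96, J85} — violation
StudentID=C50: row 5 → Instructor = J63 ✓
StudentID=C90: row 9 → Instructor = J23 ✓
StudentID=C83: row 10 → Instructor = J20 ✓
StudentID=C26: row 12 → Instructor = J56 ✓
The only StudentID value with inconsistent Instructor is StudentID=C79.

C79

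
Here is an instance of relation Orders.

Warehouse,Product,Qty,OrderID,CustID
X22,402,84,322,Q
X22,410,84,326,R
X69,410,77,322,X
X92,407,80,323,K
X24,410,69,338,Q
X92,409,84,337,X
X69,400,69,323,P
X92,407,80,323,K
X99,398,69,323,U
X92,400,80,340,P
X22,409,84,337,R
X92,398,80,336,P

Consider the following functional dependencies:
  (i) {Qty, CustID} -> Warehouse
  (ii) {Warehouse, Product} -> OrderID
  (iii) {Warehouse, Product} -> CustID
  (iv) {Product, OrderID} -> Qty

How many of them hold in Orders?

(i) {Qty, CustID} -> Warehouse: every LHS value maps to a single RHS value — holds.
(ii) {Warehouse, Product} -> OrderID: every LHS value maps to a single RHS value — holds.
(iii) {Warehouse, Product} -> CustID: every LHS value maps to a single RHS value — holds.
(iv) {Product, OrderID} -> Qty: every LHS value maps to a single RHS value — holds.
4 of the 4 dependencies hold.

4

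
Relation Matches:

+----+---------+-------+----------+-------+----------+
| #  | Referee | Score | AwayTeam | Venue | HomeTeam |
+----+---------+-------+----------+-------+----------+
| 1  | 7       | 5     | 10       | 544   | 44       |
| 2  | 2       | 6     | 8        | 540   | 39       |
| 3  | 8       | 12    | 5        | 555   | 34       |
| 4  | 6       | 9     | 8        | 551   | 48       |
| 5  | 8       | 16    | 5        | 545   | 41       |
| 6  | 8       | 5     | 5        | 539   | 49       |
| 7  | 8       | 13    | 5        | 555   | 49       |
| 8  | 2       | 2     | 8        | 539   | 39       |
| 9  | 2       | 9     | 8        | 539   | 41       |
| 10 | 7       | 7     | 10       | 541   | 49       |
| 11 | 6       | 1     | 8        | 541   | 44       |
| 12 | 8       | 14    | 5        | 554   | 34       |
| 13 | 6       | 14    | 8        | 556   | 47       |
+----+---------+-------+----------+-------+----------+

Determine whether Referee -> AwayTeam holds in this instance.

Referee=7: rows 1, 10 → AwayTeam = 10, 10 ✓
Referee=2: rows 2, 8, 9 → AwayTeam = 8, 8, 8 ✓
Referee=8: rows 3, 5, 6, 7, 12 → AwayTeam = 5, 5, 5, 5, 5 ✓
Referee=6: rows 4, 11, 13 → AwayTeam = 8, 8, 8 ✓
Every Referee value is associated with a single AwayTeam value, so Referee -> AwayTeam holds.

Yes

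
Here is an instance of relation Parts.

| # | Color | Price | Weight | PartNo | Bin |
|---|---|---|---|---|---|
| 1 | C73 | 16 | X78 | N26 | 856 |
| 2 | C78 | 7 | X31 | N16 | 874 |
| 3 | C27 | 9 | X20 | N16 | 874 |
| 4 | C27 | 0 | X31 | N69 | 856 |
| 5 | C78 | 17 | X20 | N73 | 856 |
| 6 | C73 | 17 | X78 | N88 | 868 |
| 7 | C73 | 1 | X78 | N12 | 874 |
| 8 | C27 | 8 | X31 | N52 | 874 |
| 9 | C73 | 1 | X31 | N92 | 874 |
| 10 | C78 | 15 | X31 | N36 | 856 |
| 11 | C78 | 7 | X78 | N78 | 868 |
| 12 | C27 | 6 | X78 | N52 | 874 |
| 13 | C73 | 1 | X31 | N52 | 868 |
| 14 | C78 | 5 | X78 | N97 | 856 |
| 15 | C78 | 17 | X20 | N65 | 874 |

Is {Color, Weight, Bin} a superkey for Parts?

All 15 rows have distinct {Color, Weight, Bin} values, so {Color, Weight, Bin} → (all attributes) holds and {Color, Weight, Bin} is a superkey.

Yes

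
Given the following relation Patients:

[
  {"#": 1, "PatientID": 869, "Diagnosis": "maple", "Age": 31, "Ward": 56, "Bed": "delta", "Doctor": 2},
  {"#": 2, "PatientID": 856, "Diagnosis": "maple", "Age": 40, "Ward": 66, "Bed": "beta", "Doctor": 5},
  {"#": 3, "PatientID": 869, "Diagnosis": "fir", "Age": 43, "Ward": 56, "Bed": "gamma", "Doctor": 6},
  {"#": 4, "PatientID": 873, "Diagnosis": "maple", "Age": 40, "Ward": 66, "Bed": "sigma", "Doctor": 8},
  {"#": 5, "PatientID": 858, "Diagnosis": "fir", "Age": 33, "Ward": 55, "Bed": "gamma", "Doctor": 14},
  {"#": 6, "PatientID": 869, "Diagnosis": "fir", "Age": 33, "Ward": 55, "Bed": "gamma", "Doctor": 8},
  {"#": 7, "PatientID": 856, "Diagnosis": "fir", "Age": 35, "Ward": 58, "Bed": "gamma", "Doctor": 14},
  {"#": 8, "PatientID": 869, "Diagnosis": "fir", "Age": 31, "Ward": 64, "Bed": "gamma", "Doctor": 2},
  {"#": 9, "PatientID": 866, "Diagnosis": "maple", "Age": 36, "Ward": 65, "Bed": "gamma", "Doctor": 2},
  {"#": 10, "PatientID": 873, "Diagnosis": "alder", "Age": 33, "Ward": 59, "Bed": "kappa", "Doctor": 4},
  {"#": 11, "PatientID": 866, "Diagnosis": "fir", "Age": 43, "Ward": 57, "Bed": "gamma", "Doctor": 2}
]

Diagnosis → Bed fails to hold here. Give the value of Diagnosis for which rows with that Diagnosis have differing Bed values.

Diagnosis=maple: rows 1, 2, 4, 9 → Bed takes values {delta, beta, sigma, gamma} — violation
Diagnosis=fir: rows 3, 5, 6, 7, 8, 11 → Bed = gamma, gamma, gamma, gamma, gamma, gamma ✓
Diagnosis=alder: row 10 → Bed = kappa ✓
The only Diagnosis value with inconsistent Bed is Diagnosis=maple.

maple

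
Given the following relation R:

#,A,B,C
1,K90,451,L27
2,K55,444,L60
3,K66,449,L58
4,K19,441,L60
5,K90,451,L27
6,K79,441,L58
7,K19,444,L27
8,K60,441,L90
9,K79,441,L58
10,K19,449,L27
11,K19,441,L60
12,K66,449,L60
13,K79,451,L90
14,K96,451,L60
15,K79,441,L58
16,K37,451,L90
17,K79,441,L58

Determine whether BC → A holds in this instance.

No

(B=451, C=L27): rows 1, 5 → A = K90, K90 ✓
(B=444, C=L60): row 2 → A = K55 ✓
(B=449, C=L58): row 3 → A = K66 ✓
(B=441, C=L60): rows 4, 11 → A = K19, K19 ✓
(B=441, C=L58): rows 6, 9, 15, 17 → A = K79, K79, K79, K79 ✓
(B=444, C=L27): row 7 → A = K19 ✓
(B=441, C=L90): row 8 → A = K60 ✓
(B=449, C=L27): row 10 → A = K19 ✓
(B=449, C=L60): row 12 → A = K66 ✓
(B=451, C=L90): rows 13, 16 → A takes values {K79, K37} — violation
(B=451, C=L60): row 14 → A = K96 ✓
Two rows agree on BC but differ on A, so BC → A does not hold.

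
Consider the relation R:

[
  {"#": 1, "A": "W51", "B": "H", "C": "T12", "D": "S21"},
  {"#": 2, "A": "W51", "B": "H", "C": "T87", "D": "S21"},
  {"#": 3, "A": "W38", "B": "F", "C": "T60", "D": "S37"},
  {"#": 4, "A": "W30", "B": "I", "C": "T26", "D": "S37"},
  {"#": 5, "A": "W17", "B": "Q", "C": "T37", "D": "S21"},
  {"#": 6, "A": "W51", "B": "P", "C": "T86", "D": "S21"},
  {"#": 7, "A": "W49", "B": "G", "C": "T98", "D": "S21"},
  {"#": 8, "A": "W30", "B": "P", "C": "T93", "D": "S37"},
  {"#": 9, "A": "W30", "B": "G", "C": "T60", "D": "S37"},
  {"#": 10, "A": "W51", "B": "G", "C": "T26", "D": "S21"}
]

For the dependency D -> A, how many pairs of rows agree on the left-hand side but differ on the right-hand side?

12

D=S21: violating pairs (1,5), (1,7), (2,5), (2,7), (5,6), (5,7), (5,10), (6,7), (7,10) — 9 pairs.
D=S37: violating pairs (3,4), (3,8), (3,9) — 3 pairs.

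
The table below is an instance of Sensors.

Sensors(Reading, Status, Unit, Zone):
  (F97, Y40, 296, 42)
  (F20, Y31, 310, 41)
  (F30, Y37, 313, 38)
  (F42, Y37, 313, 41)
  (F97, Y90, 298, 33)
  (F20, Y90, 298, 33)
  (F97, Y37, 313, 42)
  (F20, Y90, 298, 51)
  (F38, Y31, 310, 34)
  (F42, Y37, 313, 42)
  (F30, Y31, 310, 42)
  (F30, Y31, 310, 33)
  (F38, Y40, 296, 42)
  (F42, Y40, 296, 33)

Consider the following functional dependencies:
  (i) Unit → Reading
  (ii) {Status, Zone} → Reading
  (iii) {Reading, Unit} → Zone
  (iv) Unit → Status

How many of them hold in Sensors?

1

(i) Unit → Reading: Unit=296: 3 rows → Reading takes values {F97, F38, F42} — violation; Unit=310: 4 rows → Reading takes values {F20, F38, F30} — violation; Unit=313: 4 rows → Reading takes values {F30, F42, F97} — violation; Unit=298: 3 rows → Reading takes values {F97, F20} — violation — fails.
(ii) {Status, Zone} → Reading: (Status=Y40, Zone=42): 2 rows → Reading takes values {F97, F38} — violation; (Status=Y90, Zone=33): 2 rows → Reading takes values {F97, F20} — violation; (Status=Y37, Zone=42): 2 rows → Reading takes values {F97, F42} — violation — fails.
(iii) {Reading, Unit} → Zone: (Reading=F42, Unit=313): 2 rows → Zone takes values {41, 42} — violation; (Reading=F20, Unit=298): 2 rows → Zone takes values {33, 51} — violation; (Reading=F30, Unit=310): 2 rows → Zone takes values {42, 33} — violation — fails.
(iv) Unit → Status: every LHS value maps to a single RHS value — holds.
1 of the 4 dependencies holds.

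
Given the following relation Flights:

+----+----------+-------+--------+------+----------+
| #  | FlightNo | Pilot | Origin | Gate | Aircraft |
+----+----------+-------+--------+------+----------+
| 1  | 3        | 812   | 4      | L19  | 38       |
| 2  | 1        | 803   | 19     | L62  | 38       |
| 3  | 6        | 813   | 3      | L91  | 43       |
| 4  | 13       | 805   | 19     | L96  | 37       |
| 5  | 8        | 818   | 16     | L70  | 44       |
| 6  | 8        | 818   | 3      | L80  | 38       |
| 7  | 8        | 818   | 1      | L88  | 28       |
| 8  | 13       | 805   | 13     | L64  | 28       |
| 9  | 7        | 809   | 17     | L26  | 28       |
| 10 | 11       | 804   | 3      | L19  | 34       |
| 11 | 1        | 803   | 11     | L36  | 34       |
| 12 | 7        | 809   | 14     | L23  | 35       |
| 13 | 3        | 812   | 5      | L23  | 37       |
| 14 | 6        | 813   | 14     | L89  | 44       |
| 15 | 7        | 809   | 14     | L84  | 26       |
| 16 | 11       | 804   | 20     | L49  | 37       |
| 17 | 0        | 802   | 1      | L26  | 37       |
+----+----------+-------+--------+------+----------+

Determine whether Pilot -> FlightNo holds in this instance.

Yes

Pilot=812: rows 1, 13 → FlightNo = 3, 3 ✓
Pilot=803: rows 2, 11 → FlightNo = 1, 1 ✓
Pilot=813: rows 3, 14 → FlightNo = 6, 6 ✓
Pilot=805: rows 4, 8 → FlightNo = 13, 13 ✓
Pilot=818: rows 5, 6, 7 → FlightNo = 8, 8, 8 ✓
Pilot=809: rows 9, 12, 15 → FlightNo = 7, 7, 7 ✓
Pilot=804: rows 10, 16 → FlightNo = 11, 11 ✓
Pilot=802: row 17 → FlightNo = 0 ✓
Every Pilot value is associated with a single FlightNo value, so Pilot -> FlightNo holds.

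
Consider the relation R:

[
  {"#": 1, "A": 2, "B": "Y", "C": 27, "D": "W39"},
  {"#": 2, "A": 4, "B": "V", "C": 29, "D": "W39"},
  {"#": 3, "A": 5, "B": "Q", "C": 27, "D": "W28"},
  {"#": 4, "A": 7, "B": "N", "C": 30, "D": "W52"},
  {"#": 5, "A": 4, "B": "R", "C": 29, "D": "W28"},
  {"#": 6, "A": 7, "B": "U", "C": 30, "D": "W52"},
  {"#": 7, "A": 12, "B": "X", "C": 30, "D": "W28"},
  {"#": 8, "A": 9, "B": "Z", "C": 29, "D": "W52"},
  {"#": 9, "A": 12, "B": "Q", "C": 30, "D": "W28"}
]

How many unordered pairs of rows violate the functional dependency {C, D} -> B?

2

(C=30, D=W52): violating pairs (4,6) — 1 pair.
(C=30, D=W28): violating pairs (7,9) — 1 pair.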